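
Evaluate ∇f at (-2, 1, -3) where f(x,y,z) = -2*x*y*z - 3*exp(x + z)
(6 - 3*exp(-5), -12, 4 - 3*exp(-5))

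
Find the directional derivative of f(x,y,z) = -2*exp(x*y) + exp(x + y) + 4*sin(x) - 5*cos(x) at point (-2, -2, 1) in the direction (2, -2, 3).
2*sqrt(17)*(-5*sin(2) + 4*cos(2))/17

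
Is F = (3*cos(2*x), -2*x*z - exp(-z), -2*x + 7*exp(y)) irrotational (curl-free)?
No, ∇×F = (2*x + 7*exp(y) - exp(-z), 2, -2*z)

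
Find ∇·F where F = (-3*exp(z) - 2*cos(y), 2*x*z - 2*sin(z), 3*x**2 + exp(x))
0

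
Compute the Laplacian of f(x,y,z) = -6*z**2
-12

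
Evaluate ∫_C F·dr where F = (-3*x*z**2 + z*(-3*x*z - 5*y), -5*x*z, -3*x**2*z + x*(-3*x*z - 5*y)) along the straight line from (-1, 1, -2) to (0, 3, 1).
22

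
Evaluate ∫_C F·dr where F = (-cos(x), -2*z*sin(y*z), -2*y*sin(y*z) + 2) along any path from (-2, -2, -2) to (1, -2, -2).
-sin(2) - sin(1)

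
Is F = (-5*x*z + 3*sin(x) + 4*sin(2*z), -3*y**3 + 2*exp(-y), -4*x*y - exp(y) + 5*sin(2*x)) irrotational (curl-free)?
No, ∇×F = (-4*x - exp(y), -5*x + 4*y - 10*cos(2*x) + 8*cos(2*z), 0)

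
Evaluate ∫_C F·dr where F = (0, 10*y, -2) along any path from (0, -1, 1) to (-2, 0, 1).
-5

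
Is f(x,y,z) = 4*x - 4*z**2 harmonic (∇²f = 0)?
No, ∇²f = -8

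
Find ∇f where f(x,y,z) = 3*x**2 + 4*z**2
(6*x, 0, 8*z)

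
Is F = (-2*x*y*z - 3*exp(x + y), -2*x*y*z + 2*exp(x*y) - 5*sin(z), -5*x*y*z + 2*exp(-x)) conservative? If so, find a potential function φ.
No, ∇×F = (2*x*y - 5*x*z + 5*cos(z), -2*x*y + 5*y*z + 2*exp(-x), 2*x*z - 2*y*z + 2*y*exp(x*y) + 3*exp(x + y)) ≠ 0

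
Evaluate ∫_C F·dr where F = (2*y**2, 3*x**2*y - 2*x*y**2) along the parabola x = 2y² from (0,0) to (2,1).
16/5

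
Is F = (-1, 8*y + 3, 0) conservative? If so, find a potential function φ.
Yes, F is conservative. φ = -x + 4*y**2 + 3*y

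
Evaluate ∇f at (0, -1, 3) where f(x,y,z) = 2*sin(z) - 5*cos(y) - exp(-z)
(0, -5*sin(1), 2*cos(3) + exp(-3))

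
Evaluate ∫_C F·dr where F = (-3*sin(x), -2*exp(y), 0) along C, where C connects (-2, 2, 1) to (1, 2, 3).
-3*cos(2) + 3*cos(1)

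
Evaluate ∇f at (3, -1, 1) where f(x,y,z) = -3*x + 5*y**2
(-3, -10, 0)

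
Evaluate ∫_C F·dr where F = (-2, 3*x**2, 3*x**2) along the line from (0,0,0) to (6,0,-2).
-84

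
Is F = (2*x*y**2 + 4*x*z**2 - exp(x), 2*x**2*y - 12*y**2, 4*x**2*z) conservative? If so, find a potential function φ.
Yes, F is conservative. φ = x**2*y**2 + 2*x**2*z**2 - 4*y**3 - exp(x)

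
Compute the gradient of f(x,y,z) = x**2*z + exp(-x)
(2*x*z - exp(-x), 0, x**2)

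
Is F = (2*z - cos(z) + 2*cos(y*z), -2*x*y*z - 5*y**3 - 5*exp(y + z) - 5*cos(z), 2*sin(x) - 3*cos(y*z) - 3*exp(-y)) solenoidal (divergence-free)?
No, ∇·F = -2*x*z - 15*y**2 + 3*y*sin(y*z) - 5*exp(y + z)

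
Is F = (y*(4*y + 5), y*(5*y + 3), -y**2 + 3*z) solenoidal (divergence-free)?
No, ∇·F = 10*y + 6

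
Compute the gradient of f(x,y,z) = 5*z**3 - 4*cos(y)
(0, 4*sin(y), 15*z**2)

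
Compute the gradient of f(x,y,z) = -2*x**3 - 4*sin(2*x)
(-6*x**2 - 8*cos(2*x), 0, 0)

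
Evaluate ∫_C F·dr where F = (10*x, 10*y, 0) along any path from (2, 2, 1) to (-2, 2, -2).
0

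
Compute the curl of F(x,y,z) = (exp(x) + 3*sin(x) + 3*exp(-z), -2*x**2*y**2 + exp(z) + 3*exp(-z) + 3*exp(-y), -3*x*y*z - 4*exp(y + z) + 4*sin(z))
(-3*x*z - exp(z) - 4*exp(y + z) + 3*exp(-z), 3*y*z - 3*exp(-z), -4*x*y**2)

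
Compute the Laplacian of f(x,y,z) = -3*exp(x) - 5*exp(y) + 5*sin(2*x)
-3*exp(x) - 5*exp(y) - 20*sin(2*x)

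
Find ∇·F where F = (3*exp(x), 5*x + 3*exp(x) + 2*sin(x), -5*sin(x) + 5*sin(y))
3*exp(x)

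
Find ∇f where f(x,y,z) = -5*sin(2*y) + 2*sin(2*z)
(0, -10*cos(2*y), 4*cos(2*z))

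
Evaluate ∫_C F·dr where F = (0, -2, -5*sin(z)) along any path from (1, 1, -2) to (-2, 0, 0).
7 - 5*cos(2)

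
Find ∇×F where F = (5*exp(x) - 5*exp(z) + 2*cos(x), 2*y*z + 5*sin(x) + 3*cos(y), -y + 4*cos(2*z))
(-2*y - 1, -5*exp(z), 5*cos(x))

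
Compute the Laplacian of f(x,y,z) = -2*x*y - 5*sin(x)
5*sin(x)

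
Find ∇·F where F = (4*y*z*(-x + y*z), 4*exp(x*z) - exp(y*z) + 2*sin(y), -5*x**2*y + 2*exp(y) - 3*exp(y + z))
-4*y*z - z*exp(y*z) - 3*exp(y + z) + 2*cos(y)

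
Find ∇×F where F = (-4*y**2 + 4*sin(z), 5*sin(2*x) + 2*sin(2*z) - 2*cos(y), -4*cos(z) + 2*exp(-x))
(-4*cos(2*z), 4*cos(z) + 2*exp(-x), 8*y + 10*cos(2*x))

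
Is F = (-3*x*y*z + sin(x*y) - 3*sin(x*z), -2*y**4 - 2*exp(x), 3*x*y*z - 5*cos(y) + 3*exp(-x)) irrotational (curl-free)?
No, ∇×F = (3*x*z + 5*sin(y), 3*(-(x*y + x*cos(x*z) + y*z)*exp(x) + 1)*exp(-x), 3*x*z - x*cos(x*y) - 2*exp(x))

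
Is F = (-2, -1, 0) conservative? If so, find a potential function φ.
Yes, F is conservative. φ = -2*x - y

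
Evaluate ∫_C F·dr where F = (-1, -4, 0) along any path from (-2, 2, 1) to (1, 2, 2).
-3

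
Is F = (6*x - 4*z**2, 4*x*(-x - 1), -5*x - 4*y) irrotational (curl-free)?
No, ∇×F = (-4, 5 - 8*z, -8*x - 4)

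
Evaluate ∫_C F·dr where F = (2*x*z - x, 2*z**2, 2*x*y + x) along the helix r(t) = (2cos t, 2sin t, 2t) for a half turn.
-28*pi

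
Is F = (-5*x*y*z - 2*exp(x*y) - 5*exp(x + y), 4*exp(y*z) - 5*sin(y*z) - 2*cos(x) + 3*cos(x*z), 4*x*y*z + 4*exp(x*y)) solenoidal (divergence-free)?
No, ∇·F = 4*x*y - 5*y*z - 2*y*exp(x*y) + 4*z*exp(y*z) - 5*z*cos(y*z) - 5*exp(x + y)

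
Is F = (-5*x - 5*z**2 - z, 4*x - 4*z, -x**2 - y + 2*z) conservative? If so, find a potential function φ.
No, ∇×F = (3, 2*x - 10*z - 1, 4) ≠ 0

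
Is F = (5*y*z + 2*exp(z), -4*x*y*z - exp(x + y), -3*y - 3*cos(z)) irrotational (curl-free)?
No, ∇×F = (4*x*y - 3, 5*y + 2*exp(z), -4*y*z - 5*z - exp(x + y))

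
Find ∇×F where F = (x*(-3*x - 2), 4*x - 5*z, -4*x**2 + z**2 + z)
(5, 8*x, 4)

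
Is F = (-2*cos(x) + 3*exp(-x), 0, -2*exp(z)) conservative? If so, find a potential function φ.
Yes, F is conservative. φ = -2*exp(z) - 2*sin(x) - 3*exp(-x)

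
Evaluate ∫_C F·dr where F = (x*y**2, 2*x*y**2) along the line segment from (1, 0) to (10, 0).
0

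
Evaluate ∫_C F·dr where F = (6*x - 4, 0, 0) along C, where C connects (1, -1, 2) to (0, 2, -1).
1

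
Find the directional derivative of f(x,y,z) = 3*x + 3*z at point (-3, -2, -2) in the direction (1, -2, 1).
sqrt(6)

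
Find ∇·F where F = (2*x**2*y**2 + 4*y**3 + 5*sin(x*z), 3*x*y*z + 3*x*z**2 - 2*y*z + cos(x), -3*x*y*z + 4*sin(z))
4*x*y**2 - 3*x*y + 3*x*z + 5*z*cos(x*z) - 2*z + 4*cos(z)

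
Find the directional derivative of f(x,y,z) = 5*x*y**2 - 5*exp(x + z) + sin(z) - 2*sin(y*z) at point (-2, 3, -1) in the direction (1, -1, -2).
sqrt(6)*(10*exp(3)*cos(3) - 2*exp(3)*cos(1) + 5 + 105*exp(3))*exp(-3)/6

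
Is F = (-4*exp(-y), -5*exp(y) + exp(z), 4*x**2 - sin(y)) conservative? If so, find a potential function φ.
No, ∇×F = (-exp(z) - cos(y), -8*x, -4*exp(-y)) ≠ 0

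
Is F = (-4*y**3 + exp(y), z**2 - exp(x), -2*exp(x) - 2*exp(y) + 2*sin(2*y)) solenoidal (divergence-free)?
Yes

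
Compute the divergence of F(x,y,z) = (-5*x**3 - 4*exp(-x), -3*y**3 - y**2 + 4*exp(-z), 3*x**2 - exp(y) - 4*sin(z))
-15*x**2 - 9*y**2 - 2*y - 4*cos(z) + 4*exp(-x)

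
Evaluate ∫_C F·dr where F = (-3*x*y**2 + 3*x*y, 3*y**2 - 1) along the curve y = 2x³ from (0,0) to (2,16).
18672/5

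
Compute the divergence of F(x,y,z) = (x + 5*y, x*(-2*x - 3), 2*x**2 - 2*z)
-1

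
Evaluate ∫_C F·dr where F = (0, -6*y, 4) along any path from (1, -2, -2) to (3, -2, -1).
4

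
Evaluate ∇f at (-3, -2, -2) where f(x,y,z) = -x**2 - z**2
(6, 0, 4)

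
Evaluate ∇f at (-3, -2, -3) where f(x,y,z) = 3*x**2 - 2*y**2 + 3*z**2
(-18, 8, -18)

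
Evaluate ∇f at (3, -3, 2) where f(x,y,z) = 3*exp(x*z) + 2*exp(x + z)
((2 + 6*E)*exp(5), 0, (2 + 9*E)*exp(5))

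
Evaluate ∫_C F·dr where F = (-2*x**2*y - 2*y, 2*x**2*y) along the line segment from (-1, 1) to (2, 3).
-17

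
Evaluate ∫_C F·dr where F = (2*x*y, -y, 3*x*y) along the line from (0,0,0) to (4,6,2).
94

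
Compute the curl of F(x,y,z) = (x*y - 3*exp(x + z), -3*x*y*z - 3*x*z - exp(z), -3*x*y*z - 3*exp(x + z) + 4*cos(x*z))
(3*x*y - 3*x*z + 3*x + exp(z), z*(3*y + 4*sin(x*z)), -x - 3*y*z - 3*z)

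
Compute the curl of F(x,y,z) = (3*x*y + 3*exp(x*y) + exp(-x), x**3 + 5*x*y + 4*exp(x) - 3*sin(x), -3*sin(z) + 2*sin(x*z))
(0, -2*z*cos(x*z), 3*x**2 - 3*x*exp(x*y) - 3*x + 5*y + 4*exp(x) - 3*cos(x))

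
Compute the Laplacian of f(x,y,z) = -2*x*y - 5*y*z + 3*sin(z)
-3*sin(z)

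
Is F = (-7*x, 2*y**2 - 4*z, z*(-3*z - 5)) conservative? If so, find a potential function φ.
No, ∇×F = (4, 0, 0) ≠ 0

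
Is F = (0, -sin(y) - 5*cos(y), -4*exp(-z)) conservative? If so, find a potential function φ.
Yes, F is conservative. φ = -5*sin(y) + cos(y) + 4*exp(-z)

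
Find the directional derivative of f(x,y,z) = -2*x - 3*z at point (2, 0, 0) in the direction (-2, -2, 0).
sqrt(2)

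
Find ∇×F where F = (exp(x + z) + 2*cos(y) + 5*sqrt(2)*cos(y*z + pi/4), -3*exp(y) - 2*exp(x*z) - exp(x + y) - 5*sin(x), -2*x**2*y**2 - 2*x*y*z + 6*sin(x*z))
(2*x*(-2*x*y - z + exp(x*z)), 4*x*y**2 + 2*y*z - 5*sqrt(2)*y*sin(y*z + pi/4) - 6*z*cos(x*z) + exp(x + z), -2*z*exp(x*z) + 5*sqrt(2)*z*sin(y*z + pi/4) - exp(x + y) + 2*sin(y) - 5*cos(x))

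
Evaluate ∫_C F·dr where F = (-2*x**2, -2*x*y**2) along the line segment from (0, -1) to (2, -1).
-16/3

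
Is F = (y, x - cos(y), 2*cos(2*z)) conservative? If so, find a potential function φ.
Yes, F is conservative. φ = x*y - sin(y) + sin(2*z)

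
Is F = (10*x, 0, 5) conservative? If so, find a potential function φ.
Yes, F is conservative. φ = 5*x**2 + 5*z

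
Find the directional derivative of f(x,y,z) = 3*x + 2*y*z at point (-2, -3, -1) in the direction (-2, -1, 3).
-11*sqrt(14)/7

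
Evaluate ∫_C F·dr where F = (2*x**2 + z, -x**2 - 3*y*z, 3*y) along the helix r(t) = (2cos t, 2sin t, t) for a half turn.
4/3 + pi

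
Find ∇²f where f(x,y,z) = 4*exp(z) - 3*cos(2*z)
4*exp(z) + 12*cos(2*z)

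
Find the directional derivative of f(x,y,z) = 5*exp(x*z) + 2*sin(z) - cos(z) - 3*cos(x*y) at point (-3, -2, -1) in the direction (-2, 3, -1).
sqrt(14)*(-2*cos(1) + sin(1) - 15*sin(6) + 25*exp(3))/14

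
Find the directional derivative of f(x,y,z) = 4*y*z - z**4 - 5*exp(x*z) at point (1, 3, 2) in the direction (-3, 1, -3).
sqrt(19)*(68 + 45*exp(2))/19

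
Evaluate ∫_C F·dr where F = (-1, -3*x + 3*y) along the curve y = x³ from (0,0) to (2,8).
58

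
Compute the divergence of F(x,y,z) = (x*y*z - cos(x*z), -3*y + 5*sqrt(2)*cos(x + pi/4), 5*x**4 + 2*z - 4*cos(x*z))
4*x*sin(x*z) + y*z + z*sin(x*z) - 1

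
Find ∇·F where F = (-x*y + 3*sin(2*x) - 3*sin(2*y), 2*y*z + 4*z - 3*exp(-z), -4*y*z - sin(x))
-5*y + 2*z + 6*cos(2*x)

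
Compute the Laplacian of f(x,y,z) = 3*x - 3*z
0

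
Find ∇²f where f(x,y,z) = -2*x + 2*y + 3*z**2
6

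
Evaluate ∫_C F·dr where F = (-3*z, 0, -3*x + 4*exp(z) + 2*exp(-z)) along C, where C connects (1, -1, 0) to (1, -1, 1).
-5 - 2*exp(-1) + 4*E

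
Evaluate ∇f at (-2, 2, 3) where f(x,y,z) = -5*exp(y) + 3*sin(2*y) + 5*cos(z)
(0, -5*exp(2) + 6*cos(4), -5*sin(3))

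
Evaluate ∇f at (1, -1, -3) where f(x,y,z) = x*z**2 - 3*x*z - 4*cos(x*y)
(4*sin(1) + 18, -4*sin(1), -9)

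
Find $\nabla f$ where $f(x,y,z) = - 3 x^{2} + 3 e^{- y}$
(-6*x, -3*exp(-y), 0)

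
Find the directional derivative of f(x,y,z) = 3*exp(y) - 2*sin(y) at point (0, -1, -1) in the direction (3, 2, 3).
sqrt(22)*(-2*E*cos(1) + 3)*exp(-1)/11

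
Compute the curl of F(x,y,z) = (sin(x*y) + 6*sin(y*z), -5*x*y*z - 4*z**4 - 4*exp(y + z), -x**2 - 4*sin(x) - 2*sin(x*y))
(5*x*y - 2*x*cos(x*y) + 16*z**3 + 4*exp(y + z), 2*x + 2*y*cos(x*y) + 6*y*cos(y*z) + 4*cos(x), -x*cos(x*y) - 5*y*z - 6*z*cos(y*z))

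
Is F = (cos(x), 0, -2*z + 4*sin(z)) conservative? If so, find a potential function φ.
Yes, F is conservative. φ = -z**2 + sin(x) - 4*cos(z)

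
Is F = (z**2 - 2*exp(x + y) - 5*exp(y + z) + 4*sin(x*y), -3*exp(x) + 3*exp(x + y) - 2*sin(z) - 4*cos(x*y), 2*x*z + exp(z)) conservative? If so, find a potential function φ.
No, ∇×F = (2*cos(z), -5*exp(y + z), -4*x*cos(x*y) + 4*y*sin(x*y) - 3*exp(x) + 5*exp(x + y) + 5*exp(y + z)) ≠ 0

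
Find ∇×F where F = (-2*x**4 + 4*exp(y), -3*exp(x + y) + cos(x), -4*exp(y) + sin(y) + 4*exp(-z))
(-4*exp(y) + cos(y), 0, -4*exp(y) - 3*exp(x + y) - sin(x))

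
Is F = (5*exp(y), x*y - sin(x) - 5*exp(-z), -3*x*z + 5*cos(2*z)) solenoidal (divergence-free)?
No, ∇·F = -2*x - 10*sin(2*z)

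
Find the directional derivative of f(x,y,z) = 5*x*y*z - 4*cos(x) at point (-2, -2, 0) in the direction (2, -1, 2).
40/3 - 8*sin(2)/3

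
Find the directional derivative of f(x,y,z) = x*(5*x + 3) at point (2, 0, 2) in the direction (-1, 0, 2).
-23*sqrt(5)/5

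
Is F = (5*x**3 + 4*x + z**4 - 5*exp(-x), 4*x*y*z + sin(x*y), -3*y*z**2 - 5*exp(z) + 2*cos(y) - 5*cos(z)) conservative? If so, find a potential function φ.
No, ∇×F = (-4*x*y - 3*z**2 - 2*sin(y), 4*z**3, y*(4*z + cos(x*y))) ≠ 0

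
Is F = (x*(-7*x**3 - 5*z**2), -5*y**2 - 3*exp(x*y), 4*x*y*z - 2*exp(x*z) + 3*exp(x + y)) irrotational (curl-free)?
No, ∇×F = (4*x*z + 3*exp(x + y), -10*x*z - 4*y*z + 2*z*exp(x*z) - 3*exp(x + y), -3*y*exp(x*y))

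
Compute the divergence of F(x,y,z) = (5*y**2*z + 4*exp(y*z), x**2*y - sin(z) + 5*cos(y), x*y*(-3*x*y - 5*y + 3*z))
x**2 + 3*x*y - 5*sin(y)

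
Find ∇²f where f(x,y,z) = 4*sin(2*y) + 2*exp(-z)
-16*sin(2*y) + 2*exp(-z)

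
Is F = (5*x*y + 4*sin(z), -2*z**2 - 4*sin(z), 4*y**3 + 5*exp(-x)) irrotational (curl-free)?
No, ∇×F = (12*y**2 + 4*z + 4*cos(z), 4*cos(z) + 5*exp(-x), -5*x)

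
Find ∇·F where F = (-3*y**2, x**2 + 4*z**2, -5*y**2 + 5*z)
5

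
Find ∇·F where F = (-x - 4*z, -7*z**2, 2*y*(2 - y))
-1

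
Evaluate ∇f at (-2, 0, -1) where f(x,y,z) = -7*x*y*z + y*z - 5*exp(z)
(0, -15, -5*exp(-1))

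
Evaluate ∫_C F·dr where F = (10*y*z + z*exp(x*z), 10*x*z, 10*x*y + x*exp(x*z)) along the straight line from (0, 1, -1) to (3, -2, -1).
exp(-3) + 59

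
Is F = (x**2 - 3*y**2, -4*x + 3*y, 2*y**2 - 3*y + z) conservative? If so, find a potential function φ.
No, ∇×F = (4*y - 3, 0, 6*y - 4) ≠ 0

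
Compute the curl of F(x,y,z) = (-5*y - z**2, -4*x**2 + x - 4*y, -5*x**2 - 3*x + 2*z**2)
(0, 10*x - 2*z + 3, 6 - 8*x)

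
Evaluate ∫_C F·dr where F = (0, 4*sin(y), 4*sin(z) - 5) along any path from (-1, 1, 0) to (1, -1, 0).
0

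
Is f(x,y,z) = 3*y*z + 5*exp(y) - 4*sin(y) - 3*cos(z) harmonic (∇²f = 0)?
No, ∇²f = 5*exp(y) + 4*sin(y) + 3*cos(z)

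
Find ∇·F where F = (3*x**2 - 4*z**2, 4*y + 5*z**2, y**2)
6*x + 4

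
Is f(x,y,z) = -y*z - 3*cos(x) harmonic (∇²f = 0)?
No, ∇²f = 3*cos(x)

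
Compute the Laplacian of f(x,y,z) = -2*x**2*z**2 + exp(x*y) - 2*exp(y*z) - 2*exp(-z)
x**2*exp(x*y) - 4*x**2 + y**2*exp(x*y) - 2*y**2*exp(y*z) - 2*z**2*exp(y*z) - 4*z**2 - 2*exp(-z)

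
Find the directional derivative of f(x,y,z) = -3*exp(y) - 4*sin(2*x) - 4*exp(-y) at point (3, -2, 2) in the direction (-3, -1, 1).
sqrt(11)*(-4*exp(4) + 3 + 24*exp(2)*cos(6))*exp(-2)/11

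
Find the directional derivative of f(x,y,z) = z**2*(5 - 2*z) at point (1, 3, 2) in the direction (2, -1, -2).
8/3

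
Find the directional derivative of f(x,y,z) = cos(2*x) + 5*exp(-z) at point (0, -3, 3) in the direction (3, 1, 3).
-15*sqrt(19)*exp(-3)/19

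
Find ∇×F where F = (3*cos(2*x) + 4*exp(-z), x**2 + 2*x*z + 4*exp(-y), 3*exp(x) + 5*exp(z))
(-2*x, -3*exp(x) - 4*exp(-z), 2*x + 2*z)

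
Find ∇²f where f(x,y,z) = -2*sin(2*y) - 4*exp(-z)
8*sin(2*y) - 4*exp(-z)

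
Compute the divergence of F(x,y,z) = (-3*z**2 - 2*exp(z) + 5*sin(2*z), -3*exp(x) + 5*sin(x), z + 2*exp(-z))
1 - 2*exp(-z)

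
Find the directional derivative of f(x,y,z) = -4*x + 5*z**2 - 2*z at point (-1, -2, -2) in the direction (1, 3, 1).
-26*sqrt(11)/11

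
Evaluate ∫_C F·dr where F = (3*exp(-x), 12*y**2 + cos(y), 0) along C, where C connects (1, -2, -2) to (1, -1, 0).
-sin(1) + sin(2) + 28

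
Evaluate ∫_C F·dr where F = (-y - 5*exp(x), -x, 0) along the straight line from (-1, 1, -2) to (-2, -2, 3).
-5 - 5*exp(-2) + 5*exp(-1)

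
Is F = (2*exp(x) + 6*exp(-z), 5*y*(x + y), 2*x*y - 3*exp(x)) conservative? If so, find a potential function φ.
No, ∇×F = (2*x, -2*y + 3*exp(x) - 6*exp(-z), 5*y) ≠ 0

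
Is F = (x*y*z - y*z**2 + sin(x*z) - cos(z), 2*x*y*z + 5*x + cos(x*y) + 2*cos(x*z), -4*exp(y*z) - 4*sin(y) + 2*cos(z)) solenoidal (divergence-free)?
No, ∇·F = 2*x*z - x*sin(x*y) + y*z - 4*y*exp(y*z) + z*cos(x*z) - 2*sin(z)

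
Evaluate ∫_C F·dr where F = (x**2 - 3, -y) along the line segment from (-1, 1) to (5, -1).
24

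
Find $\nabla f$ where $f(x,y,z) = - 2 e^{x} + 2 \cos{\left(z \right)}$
(-2*exp(x), 0, -2*sin(z))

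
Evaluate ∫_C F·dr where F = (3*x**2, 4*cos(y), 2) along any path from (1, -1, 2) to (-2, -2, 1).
-11 - 4*sin(2) + 4*sin(1)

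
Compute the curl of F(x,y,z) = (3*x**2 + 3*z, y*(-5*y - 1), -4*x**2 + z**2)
(0, 8*x + 3, 0)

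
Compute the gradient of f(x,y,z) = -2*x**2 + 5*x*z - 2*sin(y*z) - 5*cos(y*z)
(-4*x + 5*z, z*(5*sin(y*z) - 2*cos(y*z)), 5*x + 5*y*sin(y*z) - 2*y*cos(y*z))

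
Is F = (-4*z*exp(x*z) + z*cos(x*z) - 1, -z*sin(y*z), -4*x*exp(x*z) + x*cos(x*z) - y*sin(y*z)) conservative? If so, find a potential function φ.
Yes, F is conservative. φ = -x - 4*exp(x*z) + sin(x*z) + cos(y*z)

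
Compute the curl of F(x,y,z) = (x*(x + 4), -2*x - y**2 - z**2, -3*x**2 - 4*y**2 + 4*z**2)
(-8*y + 2*z, 6*x, -2)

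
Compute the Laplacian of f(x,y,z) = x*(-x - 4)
-2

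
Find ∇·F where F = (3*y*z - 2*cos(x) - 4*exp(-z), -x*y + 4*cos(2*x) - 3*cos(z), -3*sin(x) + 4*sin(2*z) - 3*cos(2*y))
-x + 2*sin(x) + 8*cos(2*z)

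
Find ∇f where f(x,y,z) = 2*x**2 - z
(4*x, 0, -1)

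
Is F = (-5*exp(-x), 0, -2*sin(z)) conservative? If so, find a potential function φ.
Yes, F is conservative. φ = 2*cos(z) + 5*exp(-x)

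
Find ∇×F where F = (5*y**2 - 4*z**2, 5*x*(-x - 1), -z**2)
(0, -8*z, -10*x - 10*y - 5)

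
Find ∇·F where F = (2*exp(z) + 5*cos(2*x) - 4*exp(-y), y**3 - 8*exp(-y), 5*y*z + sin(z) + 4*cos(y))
3*y**2 + 5*y - 10*sin(2*x) + cos(z) + 8*exp(-y)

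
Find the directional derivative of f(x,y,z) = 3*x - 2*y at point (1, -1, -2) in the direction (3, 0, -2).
9*sqrt(13)/13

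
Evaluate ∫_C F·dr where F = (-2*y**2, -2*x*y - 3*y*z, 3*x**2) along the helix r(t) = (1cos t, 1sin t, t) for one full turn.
9*pi/2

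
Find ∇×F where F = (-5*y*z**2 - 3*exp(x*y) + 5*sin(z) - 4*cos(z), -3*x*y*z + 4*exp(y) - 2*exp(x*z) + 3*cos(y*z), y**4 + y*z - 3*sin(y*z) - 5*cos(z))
(3*x*y + 2*x*exp(x*z) + 4*y**3 + 3*y*sin(y*z) - 3*z*cos(y*z) + z, -10*y*z + 4*sin(z) + 5*cos(z), 3*x*exp(x*y) - 3*y*z + 5*z**2 - 2*z*exp(x*z))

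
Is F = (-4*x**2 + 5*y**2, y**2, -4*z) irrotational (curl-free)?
No, ∇×F = (0, 0, -10*y)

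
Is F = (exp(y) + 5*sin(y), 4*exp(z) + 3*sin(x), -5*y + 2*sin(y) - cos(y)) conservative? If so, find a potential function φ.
No, ∇×F = (-4*exp(z) + sin(y) + 2*cos(y) - 5, 0, -exp(y) + 3*cos(x) - 5*cos(y)) ≠ 0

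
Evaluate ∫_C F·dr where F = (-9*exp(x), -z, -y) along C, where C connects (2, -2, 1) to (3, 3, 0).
-9*exp(3) - 2 + 9*exp(2)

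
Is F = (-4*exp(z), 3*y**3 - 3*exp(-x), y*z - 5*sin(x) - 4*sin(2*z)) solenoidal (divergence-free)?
No, ∇·F = 9*y**2 + y - 8*cos(2*z)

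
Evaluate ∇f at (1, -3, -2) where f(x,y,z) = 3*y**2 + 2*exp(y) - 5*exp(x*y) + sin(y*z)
(15*exp(-3), -18 - 2*cos(6) - 3*exp(-3), -3*cos(6))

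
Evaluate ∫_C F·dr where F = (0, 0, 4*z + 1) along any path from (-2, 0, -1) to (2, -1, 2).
9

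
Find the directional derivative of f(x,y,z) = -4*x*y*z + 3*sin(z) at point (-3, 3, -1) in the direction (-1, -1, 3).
9*sqrt(11)*(cos(1) + 12)/11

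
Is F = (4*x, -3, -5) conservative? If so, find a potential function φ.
Yes, F is conservative. φ = 2*x**2 - 3*y - 5*z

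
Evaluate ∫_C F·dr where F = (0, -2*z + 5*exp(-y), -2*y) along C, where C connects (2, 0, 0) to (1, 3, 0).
5 - 5*exp(-3)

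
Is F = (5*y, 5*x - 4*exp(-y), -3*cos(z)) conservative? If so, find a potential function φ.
Yes, F is conservative. φ = 5*x*y - 3*sin(z) + 4*exp(-y)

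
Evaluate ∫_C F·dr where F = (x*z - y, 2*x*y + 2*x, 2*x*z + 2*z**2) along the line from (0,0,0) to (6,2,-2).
26/3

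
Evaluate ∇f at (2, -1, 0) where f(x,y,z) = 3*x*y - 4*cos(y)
(-3, 6 - 4*sin(1), 0)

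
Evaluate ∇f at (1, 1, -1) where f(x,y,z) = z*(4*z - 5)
(0, 0, -13)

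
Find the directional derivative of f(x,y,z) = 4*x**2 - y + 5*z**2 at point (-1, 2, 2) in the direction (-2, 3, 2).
53*sqrt(17)/17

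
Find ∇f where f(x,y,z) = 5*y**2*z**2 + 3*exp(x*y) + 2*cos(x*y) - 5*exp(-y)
(y*(3*exp(x*y) - 2*sin(x*y)), 3*x*exp(x*y) - 2*x*sin(x*y) + 10*y*z**2 + 5*exp(-y), 10*y**2*z)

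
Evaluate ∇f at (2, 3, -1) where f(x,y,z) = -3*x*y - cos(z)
(-9, -6, -sin(1))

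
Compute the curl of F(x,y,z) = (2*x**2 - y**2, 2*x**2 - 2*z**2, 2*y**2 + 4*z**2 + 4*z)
(4*y + 4*z, 0, 4*x + 2*y)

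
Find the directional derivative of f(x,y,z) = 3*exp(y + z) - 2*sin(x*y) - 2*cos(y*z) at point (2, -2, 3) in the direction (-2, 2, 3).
sqrt(17)*(-16*cos(4) + 15*E)/17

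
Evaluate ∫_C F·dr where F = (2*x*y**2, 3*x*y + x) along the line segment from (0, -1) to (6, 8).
1494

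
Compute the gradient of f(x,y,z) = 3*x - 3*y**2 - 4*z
(3, -6*y, -4)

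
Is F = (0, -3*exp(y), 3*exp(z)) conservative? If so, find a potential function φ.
Yes, F is conservative. φ = -3*exp(y) + 3*exp(z)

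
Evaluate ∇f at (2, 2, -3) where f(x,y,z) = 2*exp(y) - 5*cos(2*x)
(10*sin(4), 2*exp(2), 0)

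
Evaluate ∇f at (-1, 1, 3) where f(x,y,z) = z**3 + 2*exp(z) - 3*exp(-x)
(3*E, 0, 27 + 2*exp(3))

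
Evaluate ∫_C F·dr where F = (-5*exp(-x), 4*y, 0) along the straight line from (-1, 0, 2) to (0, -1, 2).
7 - 5*E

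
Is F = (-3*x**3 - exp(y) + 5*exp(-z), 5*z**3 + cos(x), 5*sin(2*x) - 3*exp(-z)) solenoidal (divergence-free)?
No, ∇·F = -9*x**2 + 3*exp(-z)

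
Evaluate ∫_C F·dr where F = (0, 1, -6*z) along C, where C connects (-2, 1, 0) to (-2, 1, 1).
-3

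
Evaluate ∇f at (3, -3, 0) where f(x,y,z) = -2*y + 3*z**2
(0, -2, 0)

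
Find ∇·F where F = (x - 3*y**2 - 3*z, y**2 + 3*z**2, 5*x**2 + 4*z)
2*y + 5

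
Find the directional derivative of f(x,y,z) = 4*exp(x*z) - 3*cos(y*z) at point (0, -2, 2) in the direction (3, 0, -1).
3*sqrt(10)*(4 - sin(4))/5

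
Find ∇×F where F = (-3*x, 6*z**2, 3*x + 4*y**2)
(8*y - 12*z, -3, 0)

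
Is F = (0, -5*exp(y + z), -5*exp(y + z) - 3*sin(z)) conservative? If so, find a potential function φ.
Yes, F is conservative. φ = -5*exp(y + z) + 3*cos(z)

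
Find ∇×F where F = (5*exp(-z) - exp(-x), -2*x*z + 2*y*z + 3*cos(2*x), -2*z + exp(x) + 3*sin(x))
(2*x - 2*y, -exp(x) - 3*cos(x) - 5*exp(-z), -2*z - 6*sin(2*x))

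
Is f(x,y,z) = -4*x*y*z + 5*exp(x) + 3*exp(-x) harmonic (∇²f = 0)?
No, ∇²f = 5*exp(x) + 3*exp(-x)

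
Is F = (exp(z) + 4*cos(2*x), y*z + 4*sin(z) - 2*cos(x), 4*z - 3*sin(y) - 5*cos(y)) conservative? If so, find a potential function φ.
No, ∇×F = (-y + 5*sin(y) - 3*cos(y) - 4*cos(z), exp(z), 2*sin(x)) ≠ 0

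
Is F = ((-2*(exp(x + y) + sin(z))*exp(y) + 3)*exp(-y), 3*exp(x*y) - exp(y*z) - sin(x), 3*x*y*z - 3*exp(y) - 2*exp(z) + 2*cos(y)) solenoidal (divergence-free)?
No, ∇·F = 3*x*y + 3*x*exp(x*y) - z*exp(y*z) - 2*exp(z) - 2*exp(x + y)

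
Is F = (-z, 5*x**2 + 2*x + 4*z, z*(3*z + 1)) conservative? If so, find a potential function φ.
No, ∇×F = (-4, -1, 10*x + 2) ≠ 0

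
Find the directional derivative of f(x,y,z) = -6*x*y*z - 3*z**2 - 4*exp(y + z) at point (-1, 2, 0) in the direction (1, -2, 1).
2*sqrt(6)*(3 + exp(2))/3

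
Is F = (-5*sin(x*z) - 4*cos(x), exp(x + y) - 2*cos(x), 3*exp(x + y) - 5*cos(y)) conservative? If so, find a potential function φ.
No, ∇×F = (3*exp(x + y) + 5*sin(y), -5*x*cos(x*z) - 3*exp(x + y), exp(x + y) + 2*sin(x)) ≠ 0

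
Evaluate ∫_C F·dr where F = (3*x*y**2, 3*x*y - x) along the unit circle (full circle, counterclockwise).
-pi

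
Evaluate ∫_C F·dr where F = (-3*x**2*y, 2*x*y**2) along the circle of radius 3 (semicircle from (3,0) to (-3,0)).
405*pi/8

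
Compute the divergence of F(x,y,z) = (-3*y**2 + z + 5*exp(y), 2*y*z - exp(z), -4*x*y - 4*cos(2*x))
2*z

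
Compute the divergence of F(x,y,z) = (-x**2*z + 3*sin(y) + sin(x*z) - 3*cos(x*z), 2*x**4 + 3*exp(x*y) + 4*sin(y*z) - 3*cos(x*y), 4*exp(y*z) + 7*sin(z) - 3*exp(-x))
-2*x*z + 3*x*exp(x*y) + 3*x*sin(x*y) + 4*y*exp(y*z) + 3*z*sin(x*z) + z*cos(x*z) + 4*z*cos(y*z) + 7*cos(z)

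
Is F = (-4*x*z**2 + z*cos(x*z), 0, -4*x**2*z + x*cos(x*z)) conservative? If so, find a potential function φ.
Yes, F is conservative. φ = -2*x**2*z**2 + sin(x*z)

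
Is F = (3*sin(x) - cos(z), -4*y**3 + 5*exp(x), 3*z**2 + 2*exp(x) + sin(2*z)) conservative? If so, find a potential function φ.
No, ∇×F = (0, -2*exp(x) + sin(z), 5*exp(x)) ≠ 0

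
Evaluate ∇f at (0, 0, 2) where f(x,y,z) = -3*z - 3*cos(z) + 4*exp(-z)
(0, 0, -3 - 4*exp(-2) + 3*sin(2))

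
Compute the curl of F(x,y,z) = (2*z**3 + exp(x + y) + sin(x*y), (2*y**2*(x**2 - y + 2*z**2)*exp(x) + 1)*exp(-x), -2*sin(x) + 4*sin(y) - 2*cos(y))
(-8*y**2*z + 2*sin(y) + 4*cos(y), 6*z**2 + 2*cos(x), 4*x*y**2 - x*cos(x*y) - exp(x + y) - exp(-x))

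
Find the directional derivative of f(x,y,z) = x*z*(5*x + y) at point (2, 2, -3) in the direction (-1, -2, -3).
3*sqrt(14)/7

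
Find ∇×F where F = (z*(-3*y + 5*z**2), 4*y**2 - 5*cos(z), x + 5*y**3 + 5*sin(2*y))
(15*y**2 - 5*sin(z) + 10*cos(2*y), -3*y + 15*z**2 - 1, 3*z)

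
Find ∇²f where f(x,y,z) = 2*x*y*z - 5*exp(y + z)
-10*exp(y + z)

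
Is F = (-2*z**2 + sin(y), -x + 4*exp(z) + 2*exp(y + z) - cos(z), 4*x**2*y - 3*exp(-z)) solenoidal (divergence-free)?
No, ∇·F = (2*exp(y + 2*z) + 3)*exp(-z)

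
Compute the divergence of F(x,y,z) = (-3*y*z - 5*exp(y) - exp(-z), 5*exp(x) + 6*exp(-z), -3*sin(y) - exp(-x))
0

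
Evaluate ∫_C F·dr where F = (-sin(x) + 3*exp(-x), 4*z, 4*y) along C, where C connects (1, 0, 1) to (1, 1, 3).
12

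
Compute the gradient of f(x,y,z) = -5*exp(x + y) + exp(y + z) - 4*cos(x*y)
(4*y*sin(x*y) - 5*exp(x + y), 4*x*sin(x*y) - 5*exp(x + y) + exp(y + z), exp(y + z))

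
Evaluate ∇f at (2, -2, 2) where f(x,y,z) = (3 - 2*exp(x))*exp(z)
(-2*exp(4), 0, (3 - 2*exp(2))*exp(2))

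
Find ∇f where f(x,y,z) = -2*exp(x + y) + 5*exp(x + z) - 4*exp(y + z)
(-2*exp(x + y) + 5*exp(x + z), -2*exp(x + y) - 4*exp(y + z), 5*exp(x + z) - 4*exp(y + z))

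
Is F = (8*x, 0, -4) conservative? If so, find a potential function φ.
Yes, F is conservative. φ = 4*x**2 - 4*z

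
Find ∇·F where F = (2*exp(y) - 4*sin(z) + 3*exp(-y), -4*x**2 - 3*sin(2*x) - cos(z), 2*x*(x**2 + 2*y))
0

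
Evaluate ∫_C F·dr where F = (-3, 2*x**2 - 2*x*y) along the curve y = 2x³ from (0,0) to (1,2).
-141/35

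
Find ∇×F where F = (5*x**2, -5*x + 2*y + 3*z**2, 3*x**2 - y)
(-6*z - 1, -6*x, -5)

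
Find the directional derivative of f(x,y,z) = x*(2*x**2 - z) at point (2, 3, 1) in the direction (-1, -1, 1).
-25*sqrt(3)/3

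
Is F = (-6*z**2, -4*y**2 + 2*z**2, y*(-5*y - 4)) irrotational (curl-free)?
No, ∇×F = (-10*y - 4*z - 4, -12*z, 0)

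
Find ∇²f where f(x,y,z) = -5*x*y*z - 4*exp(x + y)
-8*exp(x + y)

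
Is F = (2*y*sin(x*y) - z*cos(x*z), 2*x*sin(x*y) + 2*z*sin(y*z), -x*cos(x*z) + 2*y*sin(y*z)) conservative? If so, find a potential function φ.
Yes, F is conservative. φ = -sin(x*z) - 2*cos(x*y) - 2*cos(y*z)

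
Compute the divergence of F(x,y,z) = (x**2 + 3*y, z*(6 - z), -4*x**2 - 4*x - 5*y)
2*x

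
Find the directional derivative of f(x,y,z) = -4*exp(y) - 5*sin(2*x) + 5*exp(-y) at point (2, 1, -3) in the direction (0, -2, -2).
sqrt(2)*(5 + 4*exp(2))*exp(-1)/2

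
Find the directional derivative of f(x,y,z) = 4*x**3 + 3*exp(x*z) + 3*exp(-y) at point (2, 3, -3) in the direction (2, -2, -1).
-8*exp(-6) + 2*exp(-3) + 32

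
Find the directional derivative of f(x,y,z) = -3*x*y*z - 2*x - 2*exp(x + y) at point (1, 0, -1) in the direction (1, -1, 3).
-5*sqrt(11)/11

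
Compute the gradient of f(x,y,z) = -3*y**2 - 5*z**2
(0, -6*y, -10*z)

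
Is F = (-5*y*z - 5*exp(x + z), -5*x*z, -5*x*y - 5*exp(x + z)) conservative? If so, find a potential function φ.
Yes, F is conservative. φ = -5*x*y*z - 5*exp(x + z)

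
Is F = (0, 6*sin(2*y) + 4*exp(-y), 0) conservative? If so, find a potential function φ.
Yes, F is conservative. φ = -3*cos(2*y) - 4*exp(-y)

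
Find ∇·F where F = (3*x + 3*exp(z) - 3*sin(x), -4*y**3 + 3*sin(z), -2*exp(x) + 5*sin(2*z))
-12*y**2 - 3*cos(x) + 10*cos(2*z) + 3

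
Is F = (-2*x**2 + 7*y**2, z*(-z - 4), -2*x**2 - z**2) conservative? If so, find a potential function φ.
No, ∇×F = (2*z + 4, 4*x, -14*y) ≠ 0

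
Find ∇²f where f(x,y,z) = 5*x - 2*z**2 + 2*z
-4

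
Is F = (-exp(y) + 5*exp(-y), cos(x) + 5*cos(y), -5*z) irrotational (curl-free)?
No, ∇×F = (0, 0, exp(y) - sin(x) + 5*exp(-y))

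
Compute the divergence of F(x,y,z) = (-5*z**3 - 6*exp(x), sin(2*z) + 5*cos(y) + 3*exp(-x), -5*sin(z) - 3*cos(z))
-6*exp(x) - 5*sin(y) + 3*sin(z) - 5*cos(z)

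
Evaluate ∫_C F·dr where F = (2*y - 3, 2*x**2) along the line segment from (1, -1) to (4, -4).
-66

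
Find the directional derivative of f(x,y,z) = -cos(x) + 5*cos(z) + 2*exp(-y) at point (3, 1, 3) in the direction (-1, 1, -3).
2*sqrt(11)*(-1 + 7*E*sin(3))*exp(-1)/11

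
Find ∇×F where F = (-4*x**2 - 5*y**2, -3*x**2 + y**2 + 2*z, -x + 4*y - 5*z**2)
(2, 1, -6*x + 10*y)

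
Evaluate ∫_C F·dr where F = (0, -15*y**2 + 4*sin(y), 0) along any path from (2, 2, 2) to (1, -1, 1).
-4*cos(1) + 4*cos(2) + 45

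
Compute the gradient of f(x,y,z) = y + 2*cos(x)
(-2*sin(x), 1, 0)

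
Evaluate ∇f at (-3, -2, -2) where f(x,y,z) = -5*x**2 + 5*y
(30, 5, 0)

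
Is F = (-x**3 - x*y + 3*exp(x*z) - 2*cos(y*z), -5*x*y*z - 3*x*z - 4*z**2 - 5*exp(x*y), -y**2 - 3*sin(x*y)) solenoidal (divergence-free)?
No, ∇·F = -3*x**2 - 5*x*z - 5*x*exp(x*y) - y + 3*z*exp(x*z)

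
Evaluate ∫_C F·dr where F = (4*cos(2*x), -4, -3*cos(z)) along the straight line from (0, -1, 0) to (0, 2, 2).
-12 - 3*sin(2)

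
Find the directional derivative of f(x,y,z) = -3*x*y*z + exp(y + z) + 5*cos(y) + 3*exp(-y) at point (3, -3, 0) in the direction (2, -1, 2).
-5*sin(3)/3 + exp(-3)/3 + 18 + exp(3)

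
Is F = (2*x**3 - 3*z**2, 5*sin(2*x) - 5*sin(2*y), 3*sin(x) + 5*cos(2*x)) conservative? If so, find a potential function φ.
No, ∇×F = (0, -6*z + 10*sin(2*x) - 3*cos(x), 10*cos(2*x)) ≠ 0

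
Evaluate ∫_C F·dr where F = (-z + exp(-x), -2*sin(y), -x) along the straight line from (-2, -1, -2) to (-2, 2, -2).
-2*cos(1) + 2*cos(2)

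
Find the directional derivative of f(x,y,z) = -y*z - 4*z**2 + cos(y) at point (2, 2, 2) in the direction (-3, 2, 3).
-sqrt(22)*(sin(2) + 29)/11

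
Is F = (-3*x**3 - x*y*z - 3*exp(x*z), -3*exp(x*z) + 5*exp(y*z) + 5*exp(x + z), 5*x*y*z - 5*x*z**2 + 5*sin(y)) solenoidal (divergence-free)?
No, ∇·F = -9*x**2 + 5*x*y - 10*x*z - y*z - 3*z*exp(x*z) + 5*z*exp(y*z)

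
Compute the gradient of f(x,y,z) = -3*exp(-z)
(0, 0, 3*exp(-z))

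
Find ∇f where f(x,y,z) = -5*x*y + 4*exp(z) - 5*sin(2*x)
(-5*y - 10*cos(2*x), -5*x, 4*exp(z))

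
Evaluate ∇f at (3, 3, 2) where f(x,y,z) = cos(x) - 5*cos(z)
(-sin(3), 0, 5*sin(2))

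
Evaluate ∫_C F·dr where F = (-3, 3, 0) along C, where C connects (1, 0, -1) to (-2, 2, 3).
15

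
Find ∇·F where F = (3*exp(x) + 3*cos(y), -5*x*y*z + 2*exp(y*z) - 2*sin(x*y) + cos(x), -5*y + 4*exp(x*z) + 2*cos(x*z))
-5*x*z + 4*x*exp(x*z) - 2*x*sin(x*z) - 2*x*cos(x*y) + 2*z*exp(y*z) + 3*exp(x)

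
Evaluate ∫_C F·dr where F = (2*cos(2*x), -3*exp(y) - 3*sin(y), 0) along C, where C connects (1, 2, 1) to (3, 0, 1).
-sin(2) + sin(6) - 3*cos(2) + 3*exp(2)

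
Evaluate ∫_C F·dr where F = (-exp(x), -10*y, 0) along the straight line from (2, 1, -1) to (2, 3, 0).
-40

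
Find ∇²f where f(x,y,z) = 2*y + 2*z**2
4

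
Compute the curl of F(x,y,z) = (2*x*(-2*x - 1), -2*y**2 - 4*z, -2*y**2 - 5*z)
(4 - 4*y, 0, 0)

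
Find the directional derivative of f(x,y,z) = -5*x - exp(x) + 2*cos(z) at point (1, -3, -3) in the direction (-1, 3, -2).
sqrt(14)*(-4*sin(3) + E + 5)/14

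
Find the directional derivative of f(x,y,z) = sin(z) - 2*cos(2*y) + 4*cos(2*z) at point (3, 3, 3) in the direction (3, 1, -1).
sqrt(11)*(12*sin(6) - cos(3))/11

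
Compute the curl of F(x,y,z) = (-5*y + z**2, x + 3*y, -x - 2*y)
(-2, 2*z + 1, 6)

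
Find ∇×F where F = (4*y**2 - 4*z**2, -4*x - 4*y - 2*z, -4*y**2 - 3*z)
(2 - 8*y, -8*z, -8*y - 4)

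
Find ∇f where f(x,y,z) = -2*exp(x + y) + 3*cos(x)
(-2*exp(x + y) - 3*sin(x), -2*exp(x + y), 0)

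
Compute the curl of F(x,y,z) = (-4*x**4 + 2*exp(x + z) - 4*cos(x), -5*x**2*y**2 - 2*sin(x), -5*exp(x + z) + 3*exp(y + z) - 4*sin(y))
(3*exp(y + z) - 4*cos(y), 7*exp(x + z), -10*x*y**2 - 2*cos(x))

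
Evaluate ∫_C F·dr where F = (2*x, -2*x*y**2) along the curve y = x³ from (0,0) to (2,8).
-3052/5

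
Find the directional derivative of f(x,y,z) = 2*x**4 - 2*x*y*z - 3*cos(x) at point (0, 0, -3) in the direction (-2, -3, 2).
0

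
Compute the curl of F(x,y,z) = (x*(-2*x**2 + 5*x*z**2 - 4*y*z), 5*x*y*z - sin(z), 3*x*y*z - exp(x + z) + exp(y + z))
(-5*x*y + 3*x*z + exp(y + z) + cos(z), 2*x*(5*x*z - 2*y) - 3*y*z + exp(x + z), z*(4*x + 5*y))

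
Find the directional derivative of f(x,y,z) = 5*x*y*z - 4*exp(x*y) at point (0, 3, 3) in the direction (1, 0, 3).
33*sqrt(10)/10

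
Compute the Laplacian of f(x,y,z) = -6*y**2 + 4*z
-12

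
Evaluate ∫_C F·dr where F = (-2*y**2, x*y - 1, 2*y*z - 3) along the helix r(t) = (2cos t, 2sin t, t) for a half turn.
pi + 80/3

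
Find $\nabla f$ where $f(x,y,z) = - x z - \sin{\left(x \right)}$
(-z - cos(x), 0, -x)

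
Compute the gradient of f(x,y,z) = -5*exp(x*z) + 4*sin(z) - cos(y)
(-5*z*exp(x*z), sin(y), -5*x*exp(x*z) + 4*cos(z))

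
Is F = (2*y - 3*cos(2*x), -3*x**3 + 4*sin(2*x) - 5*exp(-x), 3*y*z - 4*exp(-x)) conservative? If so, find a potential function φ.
No, ∇×F = (3*z, -4*exp(-x), -9*x**2 + 8*cos(2*x) - 2 + 5*exp(-x)) ≠ 0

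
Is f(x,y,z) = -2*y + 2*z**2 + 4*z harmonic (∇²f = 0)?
No, ∇²f = 4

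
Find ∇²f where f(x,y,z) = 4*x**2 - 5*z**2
-2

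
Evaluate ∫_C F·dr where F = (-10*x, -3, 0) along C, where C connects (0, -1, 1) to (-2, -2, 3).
-17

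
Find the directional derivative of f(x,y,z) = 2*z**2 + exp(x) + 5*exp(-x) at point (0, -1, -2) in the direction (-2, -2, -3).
32*sqrt(17)/17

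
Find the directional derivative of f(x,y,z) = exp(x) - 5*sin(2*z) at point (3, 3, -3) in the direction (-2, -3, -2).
2*sqrt(17)*(-exp(3) + 10*cos(6))/17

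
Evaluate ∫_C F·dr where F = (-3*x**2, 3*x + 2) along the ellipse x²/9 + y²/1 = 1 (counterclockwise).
9*pi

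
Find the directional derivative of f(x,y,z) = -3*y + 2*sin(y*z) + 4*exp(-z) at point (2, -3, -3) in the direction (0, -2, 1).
2*sqrt(5)*(-2*exp(3) + 3*cos(9) + 3)/5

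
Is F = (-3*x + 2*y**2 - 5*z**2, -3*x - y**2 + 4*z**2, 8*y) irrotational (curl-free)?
No, ∇×F = (8 - 8*z, -10*z, -4*y - 3)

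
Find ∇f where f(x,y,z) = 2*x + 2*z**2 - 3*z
(2, 0, 4*z - 3)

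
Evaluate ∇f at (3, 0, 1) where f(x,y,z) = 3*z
(0, 0, 3)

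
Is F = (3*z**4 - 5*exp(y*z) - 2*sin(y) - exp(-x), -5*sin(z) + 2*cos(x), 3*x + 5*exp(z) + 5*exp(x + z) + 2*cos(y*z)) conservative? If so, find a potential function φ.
No, ∇×F = (-2*z*sin(y*z) + 5*cos(z), -5*y*exp(y*z) + 12*z**3 - 5*exp(x + z) - 3, 5*z*exp(y*z) - 2*sin(x) + 2*cos(y)) ≠ 0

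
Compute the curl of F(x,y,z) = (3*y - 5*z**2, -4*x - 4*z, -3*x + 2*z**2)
(4, 3 - 10*z, -7)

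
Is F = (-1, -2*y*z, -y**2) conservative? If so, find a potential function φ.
Yes, F is conservative. φ = -x - y**2*z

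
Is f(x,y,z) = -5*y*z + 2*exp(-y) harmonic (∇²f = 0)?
No, ∇²f = 2*exp(-y)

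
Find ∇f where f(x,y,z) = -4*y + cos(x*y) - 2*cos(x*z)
(-y*sin(x*y) + 2*z*sin(x*z), -x*sin(x*y) - 4, 2*x*sin(x*z))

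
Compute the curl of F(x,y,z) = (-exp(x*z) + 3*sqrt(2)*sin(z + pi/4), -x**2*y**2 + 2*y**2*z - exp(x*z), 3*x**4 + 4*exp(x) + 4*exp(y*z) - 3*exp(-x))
(x*exp(x*z) - 2*y**2 + 4*z*exp(y*z), -12*x**3 - x*exp(x*z) - 4*exp(x) + 3*sqrt(2)*cos(z + pi/4) - 3*exp(-x), -2*x*y**2 - z*exp(x*z))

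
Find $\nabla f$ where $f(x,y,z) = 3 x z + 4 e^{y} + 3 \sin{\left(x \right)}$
(3*z + 3*cos(x), 4*exp(y), 3*x)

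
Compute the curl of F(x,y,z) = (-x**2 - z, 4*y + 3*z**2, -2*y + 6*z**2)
(-6*z - 2, -1, 0)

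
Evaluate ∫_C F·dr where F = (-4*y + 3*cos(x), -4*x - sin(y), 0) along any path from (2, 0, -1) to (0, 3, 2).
-3*sin(2) - 1 + cos(3)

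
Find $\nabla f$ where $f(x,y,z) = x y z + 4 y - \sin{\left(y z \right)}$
(y*z, x*z - z*cos(y*z) + 4, y*(x - cos(y*z)))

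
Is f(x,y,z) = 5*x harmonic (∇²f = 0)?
Yes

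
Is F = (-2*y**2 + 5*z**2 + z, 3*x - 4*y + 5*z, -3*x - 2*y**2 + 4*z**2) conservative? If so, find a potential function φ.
No, ∇×F = (-4*y - 5, 10*z + 4, 4*y + 3) ≠ 0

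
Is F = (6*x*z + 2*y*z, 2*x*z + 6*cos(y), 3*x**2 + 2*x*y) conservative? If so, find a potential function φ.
Yes, F is conservative. φ = 3*x**2*z + 2*x*y*z + 6*sin(y)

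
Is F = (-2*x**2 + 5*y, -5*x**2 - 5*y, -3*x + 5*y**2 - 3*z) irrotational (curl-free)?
No, ∇×F = (10*y, 3, -10*x - 5)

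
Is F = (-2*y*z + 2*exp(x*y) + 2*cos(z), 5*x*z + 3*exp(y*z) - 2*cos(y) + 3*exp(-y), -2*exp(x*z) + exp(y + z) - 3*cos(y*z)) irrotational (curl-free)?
No, ∇×F = (-5*x - 3*y*exp(y*z) + 3*z*sin(y*z) + exp(y + z), -2*y + 2*z*exp(x*z) - 2*sin(z), -2*x*exp(x*y) + 7*z)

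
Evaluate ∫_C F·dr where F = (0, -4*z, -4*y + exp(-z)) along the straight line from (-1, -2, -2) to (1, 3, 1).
-exp(-1) + 4 + exp(2)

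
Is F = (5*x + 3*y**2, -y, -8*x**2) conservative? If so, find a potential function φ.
No, ∇×F = (0, 16*x, -6*y) ≠ 0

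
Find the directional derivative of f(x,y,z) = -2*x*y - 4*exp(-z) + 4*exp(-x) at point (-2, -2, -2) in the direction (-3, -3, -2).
2*sqrt(22)*(-6 + exp(2))/11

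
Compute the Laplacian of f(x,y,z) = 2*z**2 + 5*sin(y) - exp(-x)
-5*sin(y) + 4 - exp(-x)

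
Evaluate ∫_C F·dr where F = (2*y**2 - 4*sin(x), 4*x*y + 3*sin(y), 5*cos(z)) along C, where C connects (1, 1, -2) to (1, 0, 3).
-5 + 5*sin(3) + 3*cos(1) + 5*sin(2)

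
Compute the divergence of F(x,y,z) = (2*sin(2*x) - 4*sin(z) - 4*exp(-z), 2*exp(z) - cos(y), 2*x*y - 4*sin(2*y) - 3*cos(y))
sin(y) + 4*cos(2*x)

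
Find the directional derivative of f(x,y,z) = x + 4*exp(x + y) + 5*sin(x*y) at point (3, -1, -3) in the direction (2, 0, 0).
1 - 5*cos(3) + 4*exp(2)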